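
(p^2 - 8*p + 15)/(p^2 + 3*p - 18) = (p - 5)/(p + 6)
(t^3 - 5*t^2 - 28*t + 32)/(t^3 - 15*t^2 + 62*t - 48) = (t + 4)/(t - 6)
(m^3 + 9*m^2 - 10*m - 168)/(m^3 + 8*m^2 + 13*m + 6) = (m^2 + 3*m - 28)/(m^2 + 2*m + 1)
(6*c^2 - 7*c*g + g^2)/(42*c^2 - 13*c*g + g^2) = (c - g)/(7*c - g)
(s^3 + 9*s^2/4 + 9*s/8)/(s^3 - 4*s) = (8*s^2 + 18*s + 9)/(8*(s^2 - 4))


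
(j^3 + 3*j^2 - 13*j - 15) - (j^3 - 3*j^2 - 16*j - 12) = 6*j^2 + 3*j - 3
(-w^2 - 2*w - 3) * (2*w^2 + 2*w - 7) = -2*w^4 - 6*w^3 - 3*w^2 + 8*w + 21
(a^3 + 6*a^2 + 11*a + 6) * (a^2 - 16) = a^5 + 6*a^4 - 5*a^3 - 90*a^2 - 176*a - 96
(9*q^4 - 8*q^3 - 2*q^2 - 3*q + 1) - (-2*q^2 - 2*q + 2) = 9*q^4 - 8*q^3 - q - 1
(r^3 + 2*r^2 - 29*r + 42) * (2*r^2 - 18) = 2*r^5 + 4*r^4 - 76*r^3 + 48*r^2 + 522*r - 756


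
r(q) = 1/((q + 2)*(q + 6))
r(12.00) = 0.00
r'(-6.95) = 0.27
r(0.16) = 0.08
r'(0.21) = -0.04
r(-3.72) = -0.25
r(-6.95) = 0.21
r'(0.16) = -0.05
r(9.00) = 0.01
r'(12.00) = 0.00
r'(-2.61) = -0.65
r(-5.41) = -0.50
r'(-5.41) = 0.70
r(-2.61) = -0.48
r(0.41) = 0.06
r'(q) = -1/((q + 2)*(q + 6)^2) - 1/((q + 2)^2*(q + 6)) = 2*(-q - 4)/(q^4 + 16*q^3 + 88*q^2 + 192*q + 144)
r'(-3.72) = -0.04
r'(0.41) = -0.04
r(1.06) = 0.05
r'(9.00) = 0.00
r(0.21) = 0.07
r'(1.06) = -0.02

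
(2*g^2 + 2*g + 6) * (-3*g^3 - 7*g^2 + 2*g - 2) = -6*g^5 - 20*g^4 - 28*g^3 - 42*g^2 + 8*g - 12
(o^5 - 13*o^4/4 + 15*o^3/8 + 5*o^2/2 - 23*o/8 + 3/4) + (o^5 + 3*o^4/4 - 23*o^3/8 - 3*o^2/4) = 2*o^5 - 5*o^4/2 - o^3 + 7*o^2/4 - 23*o/8 + 3/4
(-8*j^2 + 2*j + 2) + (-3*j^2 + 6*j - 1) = -11*j^2 + 8*j + 1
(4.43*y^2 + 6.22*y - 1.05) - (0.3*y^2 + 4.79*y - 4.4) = 4.13*y^2 + 1.43*y + 3.35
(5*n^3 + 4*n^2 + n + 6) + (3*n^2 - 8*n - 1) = 5*n^3 + 7*n^2 - 7*n + 5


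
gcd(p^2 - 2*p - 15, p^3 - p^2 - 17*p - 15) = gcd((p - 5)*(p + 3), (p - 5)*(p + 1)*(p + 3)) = p^2 - 2*p - 15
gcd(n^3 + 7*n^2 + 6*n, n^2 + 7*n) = n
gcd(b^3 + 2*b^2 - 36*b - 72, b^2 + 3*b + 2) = b + 2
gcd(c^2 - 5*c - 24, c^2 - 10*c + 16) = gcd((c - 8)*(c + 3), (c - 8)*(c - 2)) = c - 8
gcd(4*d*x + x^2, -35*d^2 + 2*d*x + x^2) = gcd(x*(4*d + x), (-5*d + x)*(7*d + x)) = 1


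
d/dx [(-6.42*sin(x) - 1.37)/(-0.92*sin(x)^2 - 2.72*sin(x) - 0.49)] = (-2.5208*sin(x) + 2.9532*cos(2*x) - 3.5338)*cos(x)/(0.92*sin(x)^2 + 2.72*sin(x) + 0.49)^2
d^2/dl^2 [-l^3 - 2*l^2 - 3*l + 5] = -6*l - 4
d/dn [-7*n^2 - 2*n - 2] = -14*n - 2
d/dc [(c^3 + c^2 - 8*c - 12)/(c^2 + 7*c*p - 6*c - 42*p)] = (-(2*c + 7*p - 6)*(c^3 + c^2 - 8*c - 12) + (3*c^2 + 2*c - 8)*(c^2 + 7*c*p - 6*c - 42*p))/(c^2 + 7*c*p - 6*c - 42*p)^2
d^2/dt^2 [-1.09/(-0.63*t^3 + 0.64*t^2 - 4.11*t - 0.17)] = ((1.3952 - 4.1202*t)*(0.63*t^3 - 0.64*t^2 + 4.11*t + 0.17) + 1.09*(1.89*t^2 - 1.28*t + 4.11)*(3.78*t^2 - 2.56*t + 8.22))/(0.63*t^3 - 0.64*t^2 + 4.11*t + 0.17)^3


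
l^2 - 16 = (l - 4)*(l + 4)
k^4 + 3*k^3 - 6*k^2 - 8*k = k*(k - 2)*(k + 1)*(k + 4)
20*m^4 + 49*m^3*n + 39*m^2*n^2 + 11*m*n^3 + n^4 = (m + n)^2*(4*m + n)*(5*m + n)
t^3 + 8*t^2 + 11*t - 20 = (t - 1)*(t + 4)*(t + 5)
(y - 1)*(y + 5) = y^2 + 4*y - 5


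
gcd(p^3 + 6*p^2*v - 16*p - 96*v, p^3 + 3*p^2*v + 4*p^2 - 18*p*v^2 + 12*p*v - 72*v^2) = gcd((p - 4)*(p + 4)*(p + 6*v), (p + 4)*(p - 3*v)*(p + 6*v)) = p^2 + 6*p*v + 4*p + 24*v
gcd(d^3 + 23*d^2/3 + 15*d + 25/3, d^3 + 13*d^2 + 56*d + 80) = d + 5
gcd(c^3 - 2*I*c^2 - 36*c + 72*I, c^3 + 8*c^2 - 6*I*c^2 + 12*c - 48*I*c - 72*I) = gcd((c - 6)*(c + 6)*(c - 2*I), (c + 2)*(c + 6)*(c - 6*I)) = c + 6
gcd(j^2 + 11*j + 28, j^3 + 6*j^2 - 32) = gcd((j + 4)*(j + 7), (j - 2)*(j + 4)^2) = j + 4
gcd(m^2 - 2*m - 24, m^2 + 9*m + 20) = m + 4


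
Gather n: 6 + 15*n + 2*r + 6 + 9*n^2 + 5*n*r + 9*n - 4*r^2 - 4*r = 9*n^2 + n*(5*r + 24) - 4*r^2 - 2*r + 12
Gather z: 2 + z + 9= z + 11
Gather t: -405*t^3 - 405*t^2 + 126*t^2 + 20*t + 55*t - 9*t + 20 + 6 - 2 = -405*t^3 - 279*t^2 + 66*t + 24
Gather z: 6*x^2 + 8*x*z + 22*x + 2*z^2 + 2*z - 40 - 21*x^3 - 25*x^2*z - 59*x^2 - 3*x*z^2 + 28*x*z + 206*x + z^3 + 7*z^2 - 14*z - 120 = -21*x^3 - 53*x^2 + 228*x + z^3 + z^2*(9 - 3*x) + z*(-25*x^2 + 36*x - 12) - 160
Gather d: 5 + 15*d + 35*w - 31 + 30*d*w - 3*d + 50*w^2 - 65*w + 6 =d*(30*w + 12) + 50*w^2 - 30*w - 20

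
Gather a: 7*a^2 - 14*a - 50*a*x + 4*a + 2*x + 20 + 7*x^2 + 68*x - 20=7*a^2 + a*(-50*x - 10) + 7*x^2 + 70*x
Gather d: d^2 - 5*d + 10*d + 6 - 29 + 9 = d^2 + 5*d - 14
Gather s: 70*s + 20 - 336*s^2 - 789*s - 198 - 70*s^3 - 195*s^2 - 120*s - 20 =-70*s^3 - 531*s^2 - 839*s - 198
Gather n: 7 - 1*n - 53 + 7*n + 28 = 6*n - 18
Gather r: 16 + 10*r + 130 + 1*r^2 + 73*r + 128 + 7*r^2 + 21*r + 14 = 8*r^2 + 104*r + 288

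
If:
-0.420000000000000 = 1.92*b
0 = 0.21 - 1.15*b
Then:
No Solution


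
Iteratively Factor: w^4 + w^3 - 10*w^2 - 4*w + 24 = (w - 2)*(w^3 + 3*w^2 - 4*w - 12) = (w - 2)^2*(w^2 + 5*w + 6) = (w - 2)^2*(w + 3)*(w + 2)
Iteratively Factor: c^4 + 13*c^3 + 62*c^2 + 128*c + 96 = (c + 3)*(c^3 + 10*c^2 + 32*c + 32) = (c + 3)*(c + 4)*(c^2 + 6*c + 8) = (c + 2)*(c + 3)*(c + 4)*(c + 4)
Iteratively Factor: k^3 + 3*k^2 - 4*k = (k + 4)*(k^2 - k) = k*(k + 4)*(k - 1)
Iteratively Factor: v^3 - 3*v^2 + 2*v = (v)*(v^2 - 3*v + 2) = v*(v - 1)*(v - 2)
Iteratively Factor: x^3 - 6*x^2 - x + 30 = (x - 3)*(x^2 - 3*x - 10) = (x - 5)*(x - 3)*(x + 2)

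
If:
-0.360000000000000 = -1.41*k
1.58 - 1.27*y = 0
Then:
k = 0.26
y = 1.24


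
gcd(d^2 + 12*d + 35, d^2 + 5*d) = d + 5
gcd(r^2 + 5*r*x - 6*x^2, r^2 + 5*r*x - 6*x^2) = -r^2 - 5*r*x + 6*x^2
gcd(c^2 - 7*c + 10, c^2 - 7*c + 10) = c^2 - 7*c + 10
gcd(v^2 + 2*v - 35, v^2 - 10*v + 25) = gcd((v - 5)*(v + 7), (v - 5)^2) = v - 5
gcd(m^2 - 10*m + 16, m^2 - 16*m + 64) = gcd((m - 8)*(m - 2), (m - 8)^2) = m - 8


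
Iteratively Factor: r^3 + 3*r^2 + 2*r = (r + 1)*(r^2 + 2*r) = (r + 1)*(r + 2)*(r)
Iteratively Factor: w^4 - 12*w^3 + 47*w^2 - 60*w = (w - 5)*(w^3 - 7*w^2 + 12*w) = (w - 5)*(w - 4)*(w^2 - 3*w) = (w - 5)*(w - 4)*(w - 3)*(w)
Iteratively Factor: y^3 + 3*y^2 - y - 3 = (y - 1)*(y^2 + 4*y + 3) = (y - 1)*(y + 1)*(y + 3)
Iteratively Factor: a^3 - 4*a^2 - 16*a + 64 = (a - 4)*(a^2 - 16) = (a - 4)*(a + 4)*(a - 4)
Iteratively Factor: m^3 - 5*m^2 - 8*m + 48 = (m - 4)*(m^2 - m - 12) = (m - 4)^2*(m + 3)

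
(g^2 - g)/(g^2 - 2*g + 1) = g/(g - 1)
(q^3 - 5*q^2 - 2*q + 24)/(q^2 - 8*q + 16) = (q^2 - q - 6)/(q - 4)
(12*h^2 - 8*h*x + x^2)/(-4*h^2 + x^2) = (-6*h + x)/(2*h + x)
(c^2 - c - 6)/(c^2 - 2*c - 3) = (c + 2)/(c + 1)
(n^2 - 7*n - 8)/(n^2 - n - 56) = (n + 1)/(n + 7)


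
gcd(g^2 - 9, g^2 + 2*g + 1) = 1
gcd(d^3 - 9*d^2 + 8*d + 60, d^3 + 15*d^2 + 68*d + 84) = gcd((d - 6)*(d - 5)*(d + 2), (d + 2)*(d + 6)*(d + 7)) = d + 2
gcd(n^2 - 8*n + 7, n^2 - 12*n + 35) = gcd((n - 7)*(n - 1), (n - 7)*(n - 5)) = n - 7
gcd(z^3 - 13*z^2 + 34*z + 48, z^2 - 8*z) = z - 8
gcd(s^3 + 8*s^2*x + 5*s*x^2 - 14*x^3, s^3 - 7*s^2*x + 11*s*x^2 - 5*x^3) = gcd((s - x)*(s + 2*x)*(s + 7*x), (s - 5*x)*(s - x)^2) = -s + x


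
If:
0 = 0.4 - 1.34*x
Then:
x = 0.30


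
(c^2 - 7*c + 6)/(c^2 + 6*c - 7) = (c - 6)/(c + 7)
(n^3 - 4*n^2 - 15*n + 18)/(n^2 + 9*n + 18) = (n^2 - 7*n + 6)/(n + 6)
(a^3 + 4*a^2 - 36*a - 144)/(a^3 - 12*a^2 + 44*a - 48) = (a^2 + 10*a + 24)/(a^2 - 6*a + 8)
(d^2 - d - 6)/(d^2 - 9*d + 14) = (d^2 - d - 6)/(d^2 - 9*d + 14)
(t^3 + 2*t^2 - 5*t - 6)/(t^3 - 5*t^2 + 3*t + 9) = (t^2 + t - 6)/(t^2 - 6*t + 9)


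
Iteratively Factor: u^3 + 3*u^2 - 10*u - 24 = (u + 2)*(u^2 + u - 12) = (u - 3)*(u + 2)*(u + 4)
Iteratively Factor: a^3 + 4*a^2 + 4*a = (a + 2)*(a^2 + 2*a) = a*(a + 2)*(a + 2)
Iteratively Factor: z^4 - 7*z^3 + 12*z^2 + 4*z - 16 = (z - 2)*(z^3 - 5*z^2 + 2*z + 8) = (z - 2)^2*(z^2 - 3*z - 4) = (z - 2)^2*(z + 1)*(z - 4)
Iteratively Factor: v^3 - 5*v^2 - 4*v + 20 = (v + 2)*(v^2 - 7*v + 10) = (v - 2)*(v + 2)*(v - 5)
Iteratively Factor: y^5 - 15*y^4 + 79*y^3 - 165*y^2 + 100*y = (y - 5)*(y^4 - 10*y^3 + 29*y^2 - 20*y) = (y - 5)^2*(y^3 - 5*y^2 + 4*y) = y*(y - 5)^2*(y^2 - 5*y + 4) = y*(y - 5)^2*(y - 1)*(y - 4)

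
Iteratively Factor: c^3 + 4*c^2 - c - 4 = (c - 1)*(c^2 + 5*c + 4) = (c - 1)*(c + 1)*(c + 4)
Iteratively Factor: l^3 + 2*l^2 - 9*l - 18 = (l - 3)*(l^2 + 5*l + 6) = (l - 3)*(l + 2)*(l + 3)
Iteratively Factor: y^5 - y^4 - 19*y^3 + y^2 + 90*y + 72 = (y - 4)*(y^4 + 3*y^3 - 7*y^2 - 27*y - 18) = (y - 4)*(y + 2)*(y^3 + y^2 - 9*y - 9) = (y - 4)*(y + 1)*(y + 2)*(y^2 - 9) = (y - 4)*(y - 3)*(y + 1)*(y + 2)*(y + 3)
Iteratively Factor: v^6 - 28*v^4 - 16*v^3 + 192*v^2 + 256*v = (v - 4)*(v^5 + 4*v^4 - 12*v^3 - 64*v^2 - 64*v) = v*(v - 4)*(v^4 + 4*v^3 - 12*v^2 - 64*v - 64) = v*(v - 4)*(v + 4)*(v^3 - 12*v - 16) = v*(v - 4)^2*(v + 4)*(v^2 + 4*v + 4) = v*(v - 4)^2*(v + 2)*(v + 4)*(v + 2)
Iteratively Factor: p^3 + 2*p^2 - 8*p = (p)*(p^2 + 2*p - 8) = p*(p - 2)*(p + 4)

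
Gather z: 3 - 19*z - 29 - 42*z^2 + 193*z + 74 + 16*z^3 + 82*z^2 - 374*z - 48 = 16*z^3 + 40*z^2 - 200*z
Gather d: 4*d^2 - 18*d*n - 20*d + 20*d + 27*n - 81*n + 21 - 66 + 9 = 4*d^2 - 18*d*n - 54*n - 36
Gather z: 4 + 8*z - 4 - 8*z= 0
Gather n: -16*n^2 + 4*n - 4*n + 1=1 - 16*n^2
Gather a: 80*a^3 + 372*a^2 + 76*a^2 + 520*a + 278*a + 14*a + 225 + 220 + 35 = 80*a^3 + 448*a^2 + 812*a + 480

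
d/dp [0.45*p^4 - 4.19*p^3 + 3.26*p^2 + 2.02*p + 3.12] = 1.8*p^3 - 12.57*p^2 + 6.52*p + 2.02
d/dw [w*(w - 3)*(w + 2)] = 3*w^2 - 2*w - 6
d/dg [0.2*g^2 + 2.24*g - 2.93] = 0.4*g + 2.24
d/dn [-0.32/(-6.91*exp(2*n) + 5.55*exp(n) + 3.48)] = (1.776 - 4.4224*exp(n))*exp(n)/(-6.91*exp(2*n) + 5.55*exp(n) + 3.48)^2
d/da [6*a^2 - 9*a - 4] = 12*a - 9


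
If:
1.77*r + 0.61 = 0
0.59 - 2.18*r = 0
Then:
No Solution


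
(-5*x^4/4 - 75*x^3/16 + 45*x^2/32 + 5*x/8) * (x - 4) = -5*x^5/4 + 5*x^4/16 + 645*x^3/32 - 5*x^2 - 5*x/2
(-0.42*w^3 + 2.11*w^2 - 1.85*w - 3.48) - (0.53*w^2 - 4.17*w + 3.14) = -0.42*w^3 + 1.58*w^2 + 2.32*w - 6.62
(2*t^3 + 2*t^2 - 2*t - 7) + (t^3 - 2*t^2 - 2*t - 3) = 3*t^3 - 4*t - 10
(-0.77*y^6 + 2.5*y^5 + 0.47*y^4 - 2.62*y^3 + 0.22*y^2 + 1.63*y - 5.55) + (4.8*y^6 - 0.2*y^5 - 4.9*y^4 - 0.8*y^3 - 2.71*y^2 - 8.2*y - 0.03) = 4.03*y^6 + 2.3*y^5 - 4.43*y^4 - 3.42*y^3 - 2.49*y^2 - 6.57*y - 5.58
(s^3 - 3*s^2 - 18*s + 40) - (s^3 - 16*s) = -3*s^2 - 2*s + 40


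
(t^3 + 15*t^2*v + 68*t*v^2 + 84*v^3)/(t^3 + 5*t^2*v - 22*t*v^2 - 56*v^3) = (t + 6*v)/(t - 4*v)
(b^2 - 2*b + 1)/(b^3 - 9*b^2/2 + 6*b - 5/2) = 2/(2*b - 5)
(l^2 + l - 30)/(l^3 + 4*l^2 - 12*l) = (l - 5)/(l*(l - 2))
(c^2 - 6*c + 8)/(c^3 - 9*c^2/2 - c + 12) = 2/(2*c + 3)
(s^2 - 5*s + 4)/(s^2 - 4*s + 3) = (s - 4)/(s - 3)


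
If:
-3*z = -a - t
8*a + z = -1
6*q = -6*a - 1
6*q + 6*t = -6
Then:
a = -1/12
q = -1/12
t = -11/12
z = -1/3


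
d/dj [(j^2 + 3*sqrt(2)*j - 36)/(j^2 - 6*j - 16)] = (-6*j^2 - 3*sqrt(2)*j^2 + 40*j - 216 - 48*sqrt(2))/(j^4 - 12*j^3 + 4*j^2 + 192*j + 256)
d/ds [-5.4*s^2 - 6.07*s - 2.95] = -10.8*s - 6.07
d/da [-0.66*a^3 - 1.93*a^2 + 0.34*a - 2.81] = -1.98*a^2 - 3.86*a + 0.34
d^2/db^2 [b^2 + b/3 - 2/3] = 2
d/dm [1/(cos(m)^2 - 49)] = 2*sin(m)*cos(m)/(cos(m)^2 - 49)^2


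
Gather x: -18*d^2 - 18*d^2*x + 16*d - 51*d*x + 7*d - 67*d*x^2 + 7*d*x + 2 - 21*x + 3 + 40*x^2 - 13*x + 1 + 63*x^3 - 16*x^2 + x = -18*d^2 + 23*d + 63*x^3 + x^2*(24 - 67*d) + x*(-18*d^2 - 44*d - 33) + 6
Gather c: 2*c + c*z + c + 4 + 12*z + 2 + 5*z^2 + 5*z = c*(z + 3) + 5*z^2 + 17*z + 6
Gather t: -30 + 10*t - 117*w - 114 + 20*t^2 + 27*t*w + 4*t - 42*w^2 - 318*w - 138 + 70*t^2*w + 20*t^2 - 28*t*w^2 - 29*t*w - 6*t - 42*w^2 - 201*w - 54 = t^2*(70*w + 40) + t*(-28*w^2 - 2*w + 8) - 84*w^2 - 636*w - 336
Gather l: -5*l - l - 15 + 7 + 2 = -6*l - 6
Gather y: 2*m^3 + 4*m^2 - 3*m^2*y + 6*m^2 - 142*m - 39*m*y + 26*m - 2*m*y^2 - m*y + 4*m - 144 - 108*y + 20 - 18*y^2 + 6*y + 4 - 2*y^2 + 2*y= 2*m^3 + 10*m^2 - 112*m + y^2*(-2*m - 20) + y*(-3*m^2 - 40*m - 100) - 120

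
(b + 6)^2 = b^2 + 12*b + 36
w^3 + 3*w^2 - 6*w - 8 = (w - 2)*(w + 1)*(w + 4)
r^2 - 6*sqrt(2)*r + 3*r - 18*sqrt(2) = (r + 3)*(r - 6*sqrt(2))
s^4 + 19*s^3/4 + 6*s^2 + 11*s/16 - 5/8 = (s - 1/4)*(s + 1/2)*(s + 2)*(s + 5/2)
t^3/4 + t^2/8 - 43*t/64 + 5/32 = (t/4 + 1/2)*(t - 5/4)*(t - 1/4)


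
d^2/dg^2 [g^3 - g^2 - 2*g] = 6*g - 2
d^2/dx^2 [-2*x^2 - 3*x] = -4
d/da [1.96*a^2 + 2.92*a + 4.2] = 3.92*a + 2.92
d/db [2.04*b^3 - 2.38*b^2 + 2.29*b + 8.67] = 6.12*b^2 - 4.76*b + 2.29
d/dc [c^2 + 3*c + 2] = 2*c + 3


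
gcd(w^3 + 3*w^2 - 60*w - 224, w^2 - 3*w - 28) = w + 4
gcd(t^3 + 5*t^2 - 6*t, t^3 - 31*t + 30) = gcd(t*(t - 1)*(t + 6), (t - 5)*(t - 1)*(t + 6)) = t^2 + 5*t - 6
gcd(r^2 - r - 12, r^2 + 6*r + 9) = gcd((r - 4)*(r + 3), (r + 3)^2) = r + 3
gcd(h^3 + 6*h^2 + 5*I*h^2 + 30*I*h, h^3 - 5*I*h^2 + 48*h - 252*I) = 1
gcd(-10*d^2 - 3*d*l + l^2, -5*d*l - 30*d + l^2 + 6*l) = 5*d - l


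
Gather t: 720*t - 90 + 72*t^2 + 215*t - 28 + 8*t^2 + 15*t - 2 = 80*t^2 + 950*t - 120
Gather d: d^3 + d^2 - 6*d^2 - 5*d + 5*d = d^3 - 5*d^2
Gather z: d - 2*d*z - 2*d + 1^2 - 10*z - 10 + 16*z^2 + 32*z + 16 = -d + 16*z^2 + z*(22 - 2*d) + 7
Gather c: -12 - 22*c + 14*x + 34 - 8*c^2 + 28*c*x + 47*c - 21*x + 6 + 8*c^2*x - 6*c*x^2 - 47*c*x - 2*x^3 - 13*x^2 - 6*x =c^2*(8*x - 8) + c*(-6*x^2 - 19*x + 25) - 2*x^3 - 13*x^2 - 13*x + 28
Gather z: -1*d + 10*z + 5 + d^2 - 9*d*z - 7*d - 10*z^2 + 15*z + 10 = d^2 - 8*d - 10*z^2 + z*(25 - 9*d) + 15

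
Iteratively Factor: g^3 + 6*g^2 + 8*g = (g + 2)*(g^2 + 4*g) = (g + 2)*(g + 4)*(g)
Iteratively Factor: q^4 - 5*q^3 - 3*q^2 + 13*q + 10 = (q - 5)*(q^3 - 3*q - 2) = (q - 5)*(q - 2)*(q^2 + 2*q + 1) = (q - 5)*(q - 2)*(q + 1)*(q + 1)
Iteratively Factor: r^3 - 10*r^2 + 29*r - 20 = (r - 1)*(r^2 - 9*r + 20) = (r - 5)*(r - 1)*(r - 4)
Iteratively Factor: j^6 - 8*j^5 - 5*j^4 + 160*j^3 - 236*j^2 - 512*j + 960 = (j + 2)*(j^5 - 10*j^4 + 15*j^3 + 130*j^2 - 496*j + 480) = (j - 3)*(j + 2)*(j^4 - 7*j^3 - 6*j^2 + 112*j - 160) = (j - 5)*(j - 3)*(j + 2)*(j^3 - 2*j^2 - 16*j + 32) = (j - 5)*(j - 3)*(j - 2)*(j + 2)*(j^2 - 16) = (j - 5)*(j - 3)*(j - 2)*(j + 2)*(j + 4)*(j - 4)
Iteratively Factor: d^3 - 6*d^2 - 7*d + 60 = (d + 3)*(d^2 - 9*d + 20) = (d - 5)*(d + 3)*(d - 4)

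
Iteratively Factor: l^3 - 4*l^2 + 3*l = (l)*(l^2 - 4*l + 3) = l*(l - 1)*(l - 3)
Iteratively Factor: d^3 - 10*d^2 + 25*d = (d)*(d^2 - 10*d + 25) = d*(d - 5)*(d - 5)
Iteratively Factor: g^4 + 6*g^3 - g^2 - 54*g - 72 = (g + 2)*(g^3 + 4*g^2 - 9*g - 36) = (g + 2)*(g + 4)*(g^2 - 9) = (g - 3)*(g + 2)*(g + 4)*(g + 3)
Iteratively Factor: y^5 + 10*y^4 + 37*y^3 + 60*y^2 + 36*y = (y)*(y^4 + 10*y^3 + 37*y^2 + 60*y + 36) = y*(y + 2)*(y^3 + 8*y^2 + 21*y + 18) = y*(y + 2)^2*(y^2 + 6*y + 9) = y*(y + 2)^2*(y + 3)*(y + 3)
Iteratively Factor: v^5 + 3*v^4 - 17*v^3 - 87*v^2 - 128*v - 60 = (v - 5)*(v^4 + 8*v^3 + 23*v^2 + 28*v + 12) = (v - 5)*(v + 2)*(v^3 + 6*v^2 + 11*v + 6) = (v - 5)*(v + 2)*(v + 3)*(v^2 + 3*v + 2) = (v - 5)*(v + 1)*(v + 2)*(v + 3)*(v + 2)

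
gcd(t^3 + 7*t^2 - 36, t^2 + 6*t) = t + 6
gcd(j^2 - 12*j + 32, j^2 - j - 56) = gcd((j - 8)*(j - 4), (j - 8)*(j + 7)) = j - 8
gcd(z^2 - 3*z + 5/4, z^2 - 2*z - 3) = 1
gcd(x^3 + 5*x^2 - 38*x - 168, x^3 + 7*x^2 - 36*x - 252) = x^2 + x - 42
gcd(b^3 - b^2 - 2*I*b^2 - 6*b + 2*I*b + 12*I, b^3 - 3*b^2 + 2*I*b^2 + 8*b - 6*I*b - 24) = b^2 + b*(-3 - 2*I) + 6*I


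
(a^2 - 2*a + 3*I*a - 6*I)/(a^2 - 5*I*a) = (a^2 + a*(-2 + 3*I) - 6*I)/(a*(a - 5*I))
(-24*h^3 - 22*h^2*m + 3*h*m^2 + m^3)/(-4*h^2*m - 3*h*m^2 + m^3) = (6*h + m)/m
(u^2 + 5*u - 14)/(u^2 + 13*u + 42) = (u - 2)/(u + 6)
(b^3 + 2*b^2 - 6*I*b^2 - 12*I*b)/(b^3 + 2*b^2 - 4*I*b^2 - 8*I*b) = (b - 6*I)/(b - 4*I)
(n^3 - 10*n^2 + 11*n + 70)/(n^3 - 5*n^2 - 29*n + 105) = (n^2 - 3*n - 10)/(n^2 + 2*n - 15)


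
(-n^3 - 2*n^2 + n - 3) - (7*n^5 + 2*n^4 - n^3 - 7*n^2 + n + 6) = -7*n^5 - 2*n^4 + 5*n^2 - 9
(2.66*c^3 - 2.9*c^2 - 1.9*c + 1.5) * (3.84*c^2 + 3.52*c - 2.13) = 10.2144*c^5 - 1.7728*c^4 - 23.1698*c^3 + 5.249*c^2 + 9.327*c - 3.195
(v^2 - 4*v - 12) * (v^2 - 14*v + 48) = v^4 - 18*v^3 + 92*v^2 - 24*v - 576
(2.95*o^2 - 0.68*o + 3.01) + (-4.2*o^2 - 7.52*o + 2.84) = -1.25*o^2 - 8.2*o + 5.85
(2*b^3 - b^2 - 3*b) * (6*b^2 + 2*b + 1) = 12*b^5 - 2*b^4 - 18*b^3 - 7*b^2 - 3*b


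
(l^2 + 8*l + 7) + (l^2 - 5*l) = 2*l^2 + 3*l + 7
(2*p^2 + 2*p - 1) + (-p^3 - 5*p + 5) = -p^3 + 2*p^2 - 3*p + 4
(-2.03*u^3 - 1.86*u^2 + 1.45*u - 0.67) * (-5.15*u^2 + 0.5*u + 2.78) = 10.4545*u^5 + 8.564*u^4 - 14.0409*u^3 - 0.9953*u^2 + 3.696*u - 1.8626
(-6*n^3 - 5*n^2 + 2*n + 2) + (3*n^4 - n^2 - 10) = 3*n^4 - 6*n^3 - 6*n^2 + 2*n - 8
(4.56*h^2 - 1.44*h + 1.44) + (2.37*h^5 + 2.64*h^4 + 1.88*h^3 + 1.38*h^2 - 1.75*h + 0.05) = 2.37*h^5 + 2.64*h^4 + 1.88*h^3 + 5.94*h^2 - 3.19*h + 1.49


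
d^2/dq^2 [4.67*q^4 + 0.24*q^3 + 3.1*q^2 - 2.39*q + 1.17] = 56.04*q^2 + 1.44*q + 6.2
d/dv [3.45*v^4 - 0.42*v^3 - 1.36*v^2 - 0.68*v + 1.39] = 13.8*v^3 - 1.26*v^2 - 2.72*v - 0.68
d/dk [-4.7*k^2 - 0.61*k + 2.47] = -9.4*k - 0.61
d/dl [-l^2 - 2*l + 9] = -2*l - 2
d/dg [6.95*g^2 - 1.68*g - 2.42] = 13.9*g - 1.68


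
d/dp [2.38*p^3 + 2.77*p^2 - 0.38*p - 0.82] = 7.14*p^2 + 5.54*p - 0.38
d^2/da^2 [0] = 0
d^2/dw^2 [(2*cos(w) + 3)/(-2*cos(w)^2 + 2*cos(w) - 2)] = (-18*sin(w)^4*cos(w) - 14*sin(w)^4 + 3*sin(w)^2 - 61*cos(w)/4 + 9*cos(3*w)/4 + cos(5*w) + 15)/(2*(sin(w)^2 + cos(w) - 2)^3)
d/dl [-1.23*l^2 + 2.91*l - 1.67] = 2.91 - 2.46*l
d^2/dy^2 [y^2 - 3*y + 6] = 2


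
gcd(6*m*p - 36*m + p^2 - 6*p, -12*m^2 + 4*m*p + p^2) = 6*m + p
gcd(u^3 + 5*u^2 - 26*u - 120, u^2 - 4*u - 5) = u - 5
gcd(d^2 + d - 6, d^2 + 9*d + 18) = d + 3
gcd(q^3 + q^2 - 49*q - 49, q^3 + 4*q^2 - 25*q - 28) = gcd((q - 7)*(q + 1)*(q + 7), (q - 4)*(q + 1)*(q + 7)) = q^2 + 8*q + 7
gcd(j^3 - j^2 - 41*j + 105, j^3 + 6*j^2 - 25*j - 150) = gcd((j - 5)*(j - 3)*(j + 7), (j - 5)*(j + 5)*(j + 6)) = j - 5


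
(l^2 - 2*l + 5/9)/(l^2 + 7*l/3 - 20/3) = (l - 1/3)/(l + 4)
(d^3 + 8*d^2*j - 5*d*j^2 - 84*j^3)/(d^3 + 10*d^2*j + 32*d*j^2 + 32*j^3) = (d^2 + 4*d*j - 21*j^2)/(d^2 + 6*d*j + 8*j^2)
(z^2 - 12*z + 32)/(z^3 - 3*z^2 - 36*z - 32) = (z - 4)/(z^2 + 5*z + 4)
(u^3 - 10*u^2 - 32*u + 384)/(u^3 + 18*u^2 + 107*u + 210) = (u^2 - 16*u + 64)/(u^2 + 12*u + 35)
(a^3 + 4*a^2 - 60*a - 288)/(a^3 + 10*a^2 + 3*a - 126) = (a^2 - 2*a - 48)/(a^2 + 4*a - 21)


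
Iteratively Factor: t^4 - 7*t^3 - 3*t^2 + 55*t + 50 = (t - 5)*(t^3 - 2*t^2 - 13*t - 10) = (t - 5)*(t + 2)*(t^2 - 4*t - 5) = (t - 5)^2*(t + 2)*(t + 1)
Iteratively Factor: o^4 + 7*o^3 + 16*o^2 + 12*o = (o + 3)*(o^3 + 4*o^2 + 4*o) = o*(o + 3)*(o^2 + 4*o + 4) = o*(o + 2)*(o + 3)*(o + 2)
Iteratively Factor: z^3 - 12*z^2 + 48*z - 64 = (z - 4)*(z^2 - 8*z + 16) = (z - 4)^2*(z - 4)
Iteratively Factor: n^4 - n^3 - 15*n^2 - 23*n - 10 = (n + 2)*(n^3 - 3*n^2 - 9*n - 5) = (n - 5)*(n + 2)*(n^2 + 2*n + 1) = (n - 5)*(n + 1)*(n + 2)*(n + 1)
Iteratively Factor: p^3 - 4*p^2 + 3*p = (p)*(p^2 - 4*p + 3) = p*(p - 3)*(p - 1)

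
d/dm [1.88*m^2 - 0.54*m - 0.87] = 3.76*m - 0.54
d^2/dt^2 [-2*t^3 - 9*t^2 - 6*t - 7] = -12*t - 18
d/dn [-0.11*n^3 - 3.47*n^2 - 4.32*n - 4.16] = -0.33*n^2 - 6.94*n - 4.32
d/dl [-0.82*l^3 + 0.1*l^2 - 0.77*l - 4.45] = -2.46*l^2 + 0.2*l - 0.77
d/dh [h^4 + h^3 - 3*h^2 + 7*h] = 4*h^3 + 3*h^2 - 6*h + 7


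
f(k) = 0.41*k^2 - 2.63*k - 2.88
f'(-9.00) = -10.01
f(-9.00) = 54.00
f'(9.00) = 4.75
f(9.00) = 6.66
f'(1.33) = -1.54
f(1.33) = -5.65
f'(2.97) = -0.19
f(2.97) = -7.07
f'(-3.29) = -5.33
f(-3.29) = 10.21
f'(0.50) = -2.22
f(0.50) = -4.09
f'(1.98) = -1.01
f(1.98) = -6.48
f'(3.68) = 0.39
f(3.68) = -7.01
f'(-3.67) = -5.64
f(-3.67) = 12.29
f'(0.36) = -2.33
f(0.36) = -3.77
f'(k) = 0.82*k - 2.63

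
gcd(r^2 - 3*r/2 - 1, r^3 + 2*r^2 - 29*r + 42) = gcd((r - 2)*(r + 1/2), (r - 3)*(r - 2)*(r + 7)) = r - 2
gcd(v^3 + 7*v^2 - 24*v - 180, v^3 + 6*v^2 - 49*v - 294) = v + 6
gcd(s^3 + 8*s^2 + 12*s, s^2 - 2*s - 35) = 1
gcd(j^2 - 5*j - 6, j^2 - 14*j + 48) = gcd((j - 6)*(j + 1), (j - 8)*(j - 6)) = j - 6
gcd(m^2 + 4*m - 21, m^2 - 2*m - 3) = m - 3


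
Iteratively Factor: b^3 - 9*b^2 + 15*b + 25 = (b - 5)*(b^2 - 4*b - 5) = (b - 5)^2*(b + 1)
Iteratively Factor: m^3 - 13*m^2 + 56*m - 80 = (m - 5)*(m^2 - 8*m + 16) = (m - 5)*(m - 4)*(m - 4)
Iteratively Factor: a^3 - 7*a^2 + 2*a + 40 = (a - 5)*(a^2 - 2*a - 8) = (a - 5)*(a - 4)*(a + 2)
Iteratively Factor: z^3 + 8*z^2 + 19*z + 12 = (z + 3)*(z^2 + 5*z + 4) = (z + 3)*(z + 4)*(z + 1)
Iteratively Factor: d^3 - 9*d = (d)*(d^2 - 9) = d*(d - 3)*(d + 3)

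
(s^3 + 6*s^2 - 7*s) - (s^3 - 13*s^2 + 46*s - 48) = 19*s^2 - 53*s + 48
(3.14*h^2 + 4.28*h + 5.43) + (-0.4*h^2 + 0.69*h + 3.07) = 2.74*h^2 + 4.97*h + 8.5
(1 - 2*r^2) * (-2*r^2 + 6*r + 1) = 4*r^4 - 12*r^3 - 4*r^2 + 6*r + 1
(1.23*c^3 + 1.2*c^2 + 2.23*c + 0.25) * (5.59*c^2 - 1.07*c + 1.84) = 6.8757*c^5 + 5.3919*c^4 + 13.4449*c^3 + 1.2194*c^2 + 3.8357*c + 0.46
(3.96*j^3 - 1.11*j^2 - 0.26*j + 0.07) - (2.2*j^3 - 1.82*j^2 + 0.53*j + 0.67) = 1.76*j^3 + 0.71*j^2 - 0.79*j - 0.6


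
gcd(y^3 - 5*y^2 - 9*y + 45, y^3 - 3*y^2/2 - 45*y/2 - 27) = y + 3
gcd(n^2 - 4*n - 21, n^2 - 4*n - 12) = 1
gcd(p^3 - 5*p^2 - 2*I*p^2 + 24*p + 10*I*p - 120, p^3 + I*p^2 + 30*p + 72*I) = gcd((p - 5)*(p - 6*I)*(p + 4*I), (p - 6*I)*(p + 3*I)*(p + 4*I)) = p^2 - 2*I*p + 24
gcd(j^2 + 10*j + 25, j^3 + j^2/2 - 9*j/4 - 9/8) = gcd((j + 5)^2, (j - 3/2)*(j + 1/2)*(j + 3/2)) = 1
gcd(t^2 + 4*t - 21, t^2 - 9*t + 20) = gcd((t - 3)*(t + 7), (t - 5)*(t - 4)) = 1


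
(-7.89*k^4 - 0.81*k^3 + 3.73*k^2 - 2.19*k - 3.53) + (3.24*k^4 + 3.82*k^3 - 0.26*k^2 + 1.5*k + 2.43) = -4.65*k^4 + 3.01*k^3 + 3.47*k^2 - 0.69*k - 1.1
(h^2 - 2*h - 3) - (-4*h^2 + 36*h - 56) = 5*h^2 - 38*h + 53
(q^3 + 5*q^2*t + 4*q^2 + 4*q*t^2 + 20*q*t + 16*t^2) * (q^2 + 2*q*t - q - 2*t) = q^5 + 7*q^4*t + 3*q^4 + 14*q^3*t^2 + 21*q^3*t - 4*q^3 + 8*q^2*t^3 + 42*q^2*t^2 - 28*q^2*t + 24*q*t^3 - 56*q*t^2 - 32*t^3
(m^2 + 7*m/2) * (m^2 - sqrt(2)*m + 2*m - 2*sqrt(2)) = m^4 - sqrt(2)*m^3 + 11*m^3/2 - 11*sqrt(2)*m^2/2 + 7*m^2 - 7*sqrt(2)*m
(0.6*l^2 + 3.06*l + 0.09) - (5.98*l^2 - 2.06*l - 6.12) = -5.38*l^2 + 5.12*l + 6.21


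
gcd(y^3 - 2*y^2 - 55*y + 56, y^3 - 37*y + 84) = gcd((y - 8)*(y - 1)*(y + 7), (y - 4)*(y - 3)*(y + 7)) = y + 7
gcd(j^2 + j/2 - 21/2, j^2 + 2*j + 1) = 1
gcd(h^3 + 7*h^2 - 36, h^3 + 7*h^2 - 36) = h^3 + 7*h^2 - 36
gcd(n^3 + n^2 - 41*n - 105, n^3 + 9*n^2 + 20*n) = n + 5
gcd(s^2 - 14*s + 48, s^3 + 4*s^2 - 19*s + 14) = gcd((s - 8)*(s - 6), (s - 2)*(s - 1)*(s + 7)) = 1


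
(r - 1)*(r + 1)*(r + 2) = r^3 + 2*r^2 - r - 2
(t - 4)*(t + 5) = t^2 + t - 20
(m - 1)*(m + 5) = m^2 + 4*m - 5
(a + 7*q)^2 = a^2 + 14*a*q + 49*q^2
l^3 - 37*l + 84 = (l - 4)*(l - 3)*(l + 7)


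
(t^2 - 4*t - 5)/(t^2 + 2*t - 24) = (t^2 - 4*t - 5)/(t^2 + 2*t - 24)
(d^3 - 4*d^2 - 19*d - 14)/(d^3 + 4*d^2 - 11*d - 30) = (d^2 - 6*d - 7)/(d^2 + 2*d - 15)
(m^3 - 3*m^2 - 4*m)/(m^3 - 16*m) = (m + 1)/(m + 4)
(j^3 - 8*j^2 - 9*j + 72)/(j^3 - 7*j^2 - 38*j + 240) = (j^2 - 9)/(j^2 + j - 30)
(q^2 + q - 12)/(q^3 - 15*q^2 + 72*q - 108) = (q + 4)/(q^2 - 12*q + 36)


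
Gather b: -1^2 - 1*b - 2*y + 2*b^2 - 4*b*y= 2*b^2 + b*(-4*y - 1) - 2*y - 1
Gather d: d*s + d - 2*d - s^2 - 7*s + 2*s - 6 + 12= d*(s - 1) - s^2 - 5*s + 6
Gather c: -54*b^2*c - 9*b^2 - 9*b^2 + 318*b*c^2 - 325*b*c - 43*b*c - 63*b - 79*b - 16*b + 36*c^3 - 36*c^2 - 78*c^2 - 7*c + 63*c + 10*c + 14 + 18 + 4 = -18*b^2 - 158*b + 36*c^3 + c^2*(318*b - 114) + c*(-54*b^2 - 368*b + 66) + 36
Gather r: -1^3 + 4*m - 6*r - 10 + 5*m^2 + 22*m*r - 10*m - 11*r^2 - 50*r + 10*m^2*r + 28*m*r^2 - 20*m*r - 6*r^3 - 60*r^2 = 5*m^2 - 6*m - 6*r^3 + r^2*(28*m - 71) + r*(10*m^2 + 2*m - 56) - 11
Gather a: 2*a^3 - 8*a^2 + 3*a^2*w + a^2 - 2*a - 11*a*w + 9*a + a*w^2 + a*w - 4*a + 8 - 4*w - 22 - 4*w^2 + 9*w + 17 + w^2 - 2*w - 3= 2*a^3 + a^2*(3*w - 7) + a*(w^2 - 10*w + 3) - 3*w^2 + 3*w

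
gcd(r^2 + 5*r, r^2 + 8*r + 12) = 1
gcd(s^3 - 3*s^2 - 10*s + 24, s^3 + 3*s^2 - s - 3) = s + 3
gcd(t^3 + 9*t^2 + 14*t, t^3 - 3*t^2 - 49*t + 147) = t + 7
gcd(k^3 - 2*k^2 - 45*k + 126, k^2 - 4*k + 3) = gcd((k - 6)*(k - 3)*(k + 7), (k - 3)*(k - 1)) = k - 3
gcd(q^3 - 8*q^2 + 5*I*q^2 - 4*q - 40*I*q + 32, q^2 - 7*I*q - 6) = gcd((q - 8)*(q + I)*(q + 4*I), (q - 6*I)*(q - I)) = 1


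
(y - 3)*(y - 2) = y^2 - 5*y + 6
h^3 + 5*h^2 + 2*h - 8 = (h - 1)*(h + 2)*(h + 4)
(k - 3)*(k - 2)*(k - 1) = k^3 - 6*k^2 + 11*k - 6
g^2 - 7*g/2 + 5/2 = (g - 5/2)*(g - 1)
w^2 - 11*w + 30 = (w - 6)*(w - 5)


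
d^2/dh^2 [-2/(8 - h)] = 4/(h - 8)^3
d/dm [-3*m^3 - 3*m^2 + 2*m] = -9*m^2 - 6*m + 2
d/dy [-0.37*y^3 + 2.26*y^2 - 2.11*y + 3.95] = -1.11*y^2 + 4.52*y - 2.11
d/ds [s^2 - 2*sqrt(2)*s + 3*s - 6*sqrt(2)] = 2*s - 2*sqrt(2) + 3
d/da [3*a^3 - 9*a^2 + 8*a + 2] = 9*a^2 - 18*a + 8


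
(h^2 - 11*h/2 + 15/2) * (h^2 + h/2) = h^4 - 5*h^3 + 19*h^2/4 + 15*h/4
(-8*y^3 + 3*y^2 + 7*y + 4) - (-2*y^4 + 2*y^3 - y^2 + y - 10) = 2*y^4 - 10*y^3 + 4*y^2 + 6*y + 14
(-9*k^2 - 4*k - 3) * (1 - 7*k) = 63*k^3 + 19*k^2 + 17*k - 3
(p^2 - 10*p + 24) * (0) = 0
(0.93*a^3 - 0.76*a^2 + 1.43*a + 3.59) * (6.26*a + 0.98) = 5.8218*a^4 - 3.8462*a^3 + 8.207*a^2 + 23.8748*a + 3.5182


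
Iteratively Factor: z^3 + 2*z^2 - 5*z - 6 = (z + 1)*(z^2 + z - 6) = (z - 2)*(z + 1)*(z + 3)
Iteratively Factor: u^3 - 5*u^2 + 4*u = (u - 1)*(u^2 - 4*u) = (u - 4)*(u - 1)*(u)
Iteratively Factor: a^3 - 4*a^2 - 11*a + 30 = (a - 2)*(a^2 - 2*a - 15) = (a - 5)*(a - 2)*(a + 3)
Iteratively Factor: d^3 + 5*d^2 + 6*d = (d + 2)*(d^2 + 3*d) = d*(d + 2)*(d + 3)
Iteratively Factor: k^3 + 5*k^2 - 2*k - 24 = (k - 2)*(k^2 + 7*k + 12) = (k - 2)*(k + 4)*(k + 3)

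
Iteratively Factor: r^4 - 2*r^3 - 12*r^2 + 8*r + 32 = (r + 2)*(r^3 - 4*r^2 - 4*r + 16) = (r - 4)*(r + 2)*(r^2 - 4) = (r - 4)*(r + 2)^2*(r - 2)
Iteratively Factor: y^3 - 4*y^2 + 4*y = (y - 2)*(y^2 - 2*y) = y*(y - 2)*(y - 2)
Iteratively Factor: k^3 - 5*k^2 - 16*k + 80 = (k - 4)*(k^2 - k - 20) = (k - 4)*(k + 4)*(k - 5)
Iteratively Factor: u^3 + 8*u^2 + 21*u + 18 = (u + 2)*(u^2 + 6*u + 9) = (u + 2)*(u + 3)*(u + 3)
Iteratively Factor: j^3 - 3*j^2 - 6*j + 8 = (j - 1)*(j^2 - 2*j - 8) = (j - 4)*(j - 1)*(j + 2)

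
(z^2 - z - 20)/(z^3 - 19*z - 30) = (z + 4)/(z^2 + 5*z + 6)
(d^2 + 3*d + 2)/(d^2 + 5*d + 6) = (d + 1)/(d + 3)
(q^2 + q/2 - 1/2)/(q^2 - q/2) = (q + 1)/q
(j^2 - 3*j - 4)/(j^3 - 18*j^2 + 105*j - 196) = (j + 1)/(j^2 - 14*j + 49)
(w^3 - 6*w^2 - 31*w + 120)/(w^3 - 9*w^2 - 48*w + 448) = (w^2 + 2*w - 15)/(w^2 - w - 56)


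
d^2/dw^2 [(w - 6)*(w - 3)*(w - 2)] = 6*w - 22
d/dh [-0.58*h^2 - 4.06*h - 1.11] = -1.16*h - 4.06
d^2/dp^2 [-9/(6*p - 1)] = -648/(6*p - 1)^3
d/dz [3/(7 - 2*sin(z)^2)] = 6*sin(2*z)/(cos(2*z) + 6)^2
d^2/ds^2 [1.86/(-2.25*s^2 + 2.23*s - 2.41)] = (18.8325*s^2 - 18.6651*s - 1.86*(4.5*s - 2.23)*(9.0*s - 4.46) + 20.1717)/(2.25*s^2 - 2.23*s + 2.41)^3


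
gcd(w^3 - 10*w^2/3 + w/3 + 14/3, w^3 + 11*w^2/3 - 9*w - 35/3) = w^2 - 4*w/3 - 7/3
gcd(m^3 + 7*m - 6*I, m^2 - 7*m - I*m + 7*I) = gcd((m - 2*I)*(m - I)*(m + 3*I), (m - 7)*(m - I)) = m - I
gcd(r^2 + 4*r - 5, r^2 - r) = r - 1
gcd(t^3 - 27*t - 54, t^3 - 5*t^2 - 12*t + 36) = t^2 - 3*t - 18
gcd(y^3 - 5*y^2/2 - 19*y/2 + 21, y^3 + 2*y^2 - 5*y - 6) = y^2 + y - 6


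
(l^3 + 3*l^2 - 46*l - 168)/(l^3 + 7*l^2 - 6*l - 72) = (l - 7)/(l - 3)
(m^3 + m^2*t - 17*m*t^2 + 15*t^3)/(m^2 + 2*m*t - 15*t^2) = m - t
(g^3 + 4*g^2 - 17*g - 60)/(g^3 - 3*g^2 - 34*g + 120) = (g^2 + 8*g + 15)/(g^2 + g - 30)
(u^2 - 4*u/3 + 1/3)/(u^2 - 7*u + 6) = (u - 1/3)/(u - 6)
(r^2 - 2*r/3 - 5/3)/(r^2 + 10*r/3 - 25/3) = (r + 1)/(r + 5)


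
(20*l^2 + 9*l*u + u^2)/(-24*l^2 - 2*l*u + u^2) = (5*l + u)/(-6*l + u)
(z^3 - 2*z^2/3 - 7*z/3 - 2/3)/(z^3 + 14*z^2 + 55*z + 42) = (3*z^2 - 5*z - 2)/(3*(z^2 + 13*z + 42))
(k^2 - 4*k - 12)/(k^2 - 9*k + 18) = (k + 2)/(k - 3)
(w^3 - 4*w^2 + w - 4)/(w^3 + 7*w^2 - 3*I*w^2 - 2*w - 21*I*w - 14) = (w^2 + w*(-4 + I) - 4*I)/(w^2 + w*(7 - 2*I) - 14*I)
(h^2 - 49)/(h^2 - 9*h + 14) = (h + 7)/(h - 2)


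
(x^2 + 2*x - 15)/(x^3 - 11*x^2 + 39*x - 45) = (x + 5)/(x^2 - 8*x + 15)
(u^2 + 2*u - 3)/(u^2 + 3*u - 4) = (u + 3)/(u + 4)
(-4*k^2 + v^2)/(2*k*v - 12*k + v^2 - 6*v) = (-2*k + v)/(v - 6)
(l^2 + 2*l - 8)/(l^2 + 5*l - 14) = (l + 4)/(l + 7)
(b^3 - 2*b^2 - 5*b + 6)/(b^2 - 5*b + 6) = (b^2 + b - 2)/(b - 2)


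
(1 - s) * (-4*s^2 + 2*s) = 4*s^3 - 6*s^2 + 2*s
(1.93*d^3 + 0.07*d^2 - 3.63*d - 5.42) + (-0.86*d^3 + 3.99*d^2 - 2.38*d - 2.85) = 1.07*d^3 + 4.06*d^2 - 6.01*d - 8.27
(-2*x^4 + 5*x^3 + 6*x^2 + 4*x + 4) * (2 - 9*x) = 18*x^5 - 49*x^4 - 44*x^3 - 24*x^2 - 28*x + 8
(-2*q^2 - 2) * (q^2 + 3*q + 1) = -2*q^4 - 6*q^3 - 4*q^2 - 6*q - 2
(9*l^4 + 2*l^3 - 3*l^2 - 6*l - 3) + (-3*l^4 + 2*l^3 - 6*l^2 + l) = 6*l^4 + 4*l^3 - 9*l^2 - 5*l - 3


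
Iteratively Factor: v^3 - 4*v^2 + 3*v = (v - 1)*(v^2 - 3*v) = (v - 3)*(v - 1)*(v)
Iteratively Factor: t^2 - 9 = (t + 3)*(t - 3)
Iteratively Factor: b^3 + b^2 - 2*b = (b - 1)*(b^2 + 2*b) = (b - 1)*(b + 2)*(b)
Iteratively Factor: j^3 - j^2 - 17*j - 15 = (j + 1)*(j^2 - 2*j - 15) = (j + 1)*(j + 3)*(j - 5)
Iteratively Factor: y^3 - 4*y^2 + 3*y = (y)*(y^2 - 4*y + 3) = y*(y - 1)*(y - 3)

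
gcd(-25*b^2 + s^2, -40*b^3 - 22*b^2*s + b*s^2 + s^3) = -5*b + s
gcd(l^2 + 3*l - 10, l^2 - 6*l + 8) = l - 2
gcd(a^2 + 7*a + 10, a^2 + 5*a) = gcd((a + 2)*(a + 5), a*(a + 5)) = a + 5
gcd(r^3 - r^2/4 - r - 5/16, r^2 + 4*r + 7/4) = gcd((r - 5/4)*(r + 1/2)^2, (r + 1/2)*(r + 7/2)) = r + 1/2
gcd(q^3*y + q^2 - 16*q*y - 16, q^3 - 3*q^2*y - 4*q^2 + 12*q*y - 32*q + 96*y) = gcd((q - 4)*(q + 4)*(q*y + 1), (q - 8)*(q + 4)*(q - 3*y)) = q + 4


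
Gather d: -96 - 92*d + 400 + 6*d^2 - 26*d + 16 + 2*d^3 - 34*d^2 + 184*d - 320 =2*d^3 - 28*d^2 + 66*d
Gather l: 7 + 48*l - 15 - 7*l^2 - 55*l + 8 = -7*l^2 - 7*l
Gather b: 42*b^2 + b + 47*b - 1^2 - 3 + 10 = 42*b^2 + 48*b + 6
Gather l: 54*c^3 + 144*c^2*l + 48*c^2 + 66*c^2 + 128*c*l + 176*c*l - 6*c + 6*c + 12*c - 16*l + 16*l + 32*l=54*c^3 + 114*c^2 + 12*c + l*(144*c^2 + 304*c + 32)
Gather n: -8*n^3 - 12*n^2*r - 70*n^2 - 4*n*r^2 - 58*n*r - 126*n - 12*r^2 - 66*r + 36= -8*n^3 + n^2*(-12*r - 70) + n*(-4*r^2 - 58*r - 126) - 12*r^2 - 66*r + 36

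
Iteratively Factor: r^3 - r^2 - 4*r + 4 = (r - 1)*(r^2 - 4) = (r - 2)*(r - 1)*(r + 2)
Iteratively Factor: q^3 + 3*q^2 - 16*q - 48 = (q - 4)*(q^2 + 7*q + 12) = (q - 4)*(q + 4)*(q + 3)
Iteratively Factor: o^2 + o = (o + 1)*(o)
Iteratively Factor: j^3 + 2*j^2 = (j + 2)*(j^2) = j*(j + 2)*(j)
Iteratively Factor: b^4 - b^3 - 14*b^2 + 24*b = (b - 2)*(b^3 + b^2 - 12*b) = (b - 2)*(b + 4)*(b^2 - 3*b) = (b - 3)*(b - 2)*(b + 4)*(b)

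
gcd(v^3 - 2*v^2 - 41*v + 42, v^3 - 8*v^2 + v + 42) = v - 7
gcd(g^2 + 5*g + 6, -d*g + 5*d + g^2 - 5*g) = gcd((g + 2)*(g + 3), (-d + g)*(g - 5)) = 1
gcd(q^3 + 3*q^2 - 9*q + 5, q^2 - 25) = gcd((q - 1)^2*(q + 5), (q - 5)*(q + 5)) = q + 5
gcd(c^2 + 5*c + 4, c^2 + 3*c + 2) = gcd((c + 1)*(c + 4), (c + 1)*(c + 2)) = c + 1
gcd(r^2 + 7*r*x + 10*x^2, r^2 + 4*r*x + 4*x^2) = r + 2*x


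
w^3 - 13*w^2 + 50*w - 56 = (w - 7)*(w - 4)*(w - 2)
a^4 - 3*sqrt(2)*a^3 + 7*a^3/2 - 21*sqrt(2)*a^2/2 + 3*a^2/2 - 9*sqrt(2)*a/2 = a*(a + 1/2)*(a + 3)*(a - 3*sqrt(2))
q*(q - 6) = q^2 - 6*q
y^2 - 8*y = y*(y - 8)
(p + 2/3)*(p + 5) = p^2 + 17*p/3 + 10/3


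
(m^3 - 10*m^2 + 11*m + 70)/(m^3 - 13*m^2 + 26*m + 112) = (m - 5)/(m - 8)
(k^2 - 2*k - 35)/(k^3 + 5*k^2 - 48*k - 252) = (k + 5)/(k^2 + 12*k + 36)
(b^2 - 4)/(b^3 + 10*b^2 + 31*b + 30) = (b - 2)/(b^2 + 8*b + 15)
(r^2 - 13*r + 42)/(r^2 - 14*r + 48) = (r - 7)/(r - 8)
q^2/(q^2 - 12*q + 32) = q^2/(q^2 - 12*q + 32)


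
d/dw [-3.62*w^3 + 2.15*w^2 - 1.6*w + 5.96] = -10.86*w^2 + 4.3*w - 1.6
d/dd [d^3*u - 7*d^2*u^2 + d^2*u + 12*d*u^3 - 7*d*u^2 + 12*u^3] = u*(3*d^2 - 14*d*u + 2*d + 12*u^2 - 7*u)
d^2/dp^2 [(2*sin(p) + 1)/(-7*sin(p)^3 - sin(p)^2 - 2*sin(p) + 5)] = (392*sin(p)^7 + 483*sin(p)^6 - 621*sin(p)^5 + 266*sin(p)^4 + 321*sin(p)^3 - 886*sin(p)^2 - 222*sin(p) - 58)/(7*sin(p)^3 + sin(p)^2 + 2*sin(p) - 5)^3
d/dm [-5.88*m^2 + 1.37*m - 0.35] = 1.37 - 11.76*m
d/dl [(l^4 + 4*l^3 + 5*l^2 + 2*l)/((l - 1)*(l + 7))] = 2*(l^5 + 11*l^4 + 10*l^3 - 28*l^2 - 35*l - 7)/(l^4 + 12*l^3 + 22*l^2 - 84*l + 49)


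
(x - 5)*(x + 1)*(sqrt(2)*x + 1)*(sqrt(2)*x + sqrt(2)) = 2*x^4 - 6*x^3 + sqrt(2)*x^3 - 18*x^2 - 3*sqrt(2)*x^2 - 9*sqrt(2)*x - 10*x - 5*sqrt(2)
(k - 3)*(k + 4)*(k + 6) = k^3 + 7*k^2 - 6*k - 72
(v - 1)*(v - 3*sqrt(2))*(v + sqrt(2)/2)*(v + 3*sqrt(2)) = v^4 - v^3 + sqrt(2)*v^3/2 - 18*v^2 - sqrt(2)*v^2/2 - 9*sqrt(2)*v + 18*v + 9*sqrt(2)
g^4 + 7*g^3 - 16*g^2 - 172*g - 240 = (g - 5)*(g + 2)*(g + 4)*(g + 6)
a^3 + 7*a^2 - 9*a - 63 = (a - 3)*(a + 3)*(a + 7)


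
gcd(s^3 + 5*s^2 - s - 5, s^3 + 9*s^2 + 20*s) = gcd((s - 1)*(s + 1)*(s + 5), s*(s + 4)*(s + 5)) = s + 5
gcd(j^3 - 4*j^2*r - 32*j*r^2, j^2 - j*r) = j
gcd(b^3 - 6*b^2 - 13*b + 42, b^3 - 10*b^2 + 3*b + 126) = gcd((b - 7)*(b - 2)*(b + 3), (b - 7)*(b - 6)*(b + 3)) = b^2 - 4*b - 21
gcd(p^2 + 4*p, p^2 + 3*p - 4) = p + 4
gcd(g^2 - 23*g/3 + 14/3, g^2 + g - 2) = 1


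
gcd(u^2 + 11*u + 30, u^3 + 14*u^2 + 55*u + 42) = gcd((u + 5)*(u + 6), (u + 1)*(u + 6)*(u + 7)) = u + 6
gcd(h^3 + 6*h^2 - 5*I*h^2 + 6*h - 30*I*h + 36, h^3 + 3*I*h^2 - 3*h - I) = h + I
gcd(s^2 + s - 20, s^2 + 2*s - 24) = s - 4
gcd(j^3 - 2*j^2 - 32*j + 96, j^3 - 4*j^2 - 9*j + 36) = j - 4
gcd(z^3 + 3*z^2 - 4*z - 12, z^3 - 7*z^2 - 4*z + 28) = z^2 - 4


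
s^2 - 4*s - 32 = (s - 8)*(s + 4)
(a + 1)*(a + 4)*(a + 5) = a^3 + 10*a^2 + 29*a + 20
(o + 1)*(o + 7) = o^2 + 8*o + 7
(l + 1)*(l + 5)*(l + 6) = l^3 + 12*l^2 + 41*l + 30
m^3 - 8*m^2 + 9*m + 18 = (m - 6)*(m - 3)*(m + 1)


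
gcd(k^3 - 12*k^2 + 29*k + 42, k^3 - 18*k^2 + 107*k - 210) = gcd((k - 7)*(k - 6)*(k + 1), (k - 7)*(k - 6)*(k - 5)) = k^2 - 13*k + 42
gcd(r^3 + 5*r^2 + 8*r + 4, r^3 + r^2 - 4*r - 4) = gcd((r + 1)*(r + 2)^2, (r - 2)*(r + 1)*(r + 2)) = r^2 + 3*r + 2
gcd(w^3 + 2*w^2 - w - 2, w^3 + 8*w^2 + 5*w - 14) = w^2 + w - 2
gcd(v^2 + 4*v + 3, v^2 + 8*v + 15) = v + 3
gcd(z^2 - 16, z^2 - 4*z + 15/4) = 1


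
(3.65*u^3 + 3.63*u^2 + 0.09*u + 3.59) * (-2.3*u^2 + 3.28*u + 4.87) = -8.395*u^5 + 3.623*u^4 + 29.4749*u^3 + 9.7163*u^2 + 12.2135*u + 17.4833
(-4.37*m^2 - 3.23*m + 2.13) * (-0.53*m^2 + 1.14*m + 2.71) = 2.3161*m^4 - 3.2699*m^3 - 16.6538*m^2 - 6.3251*m + 5.7723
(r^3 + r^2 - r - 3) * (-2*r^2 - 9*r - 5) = -2*r^5 - 11*r^4 - 12*r^3 + 10*r^2 + 32*r + 15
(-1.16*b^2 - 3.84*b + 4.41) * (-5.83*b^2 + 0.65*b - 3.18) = 6.7628*b^4 + 21.6332*b^3 - 24.5175*b^2 + 15.0777*b - 14.0238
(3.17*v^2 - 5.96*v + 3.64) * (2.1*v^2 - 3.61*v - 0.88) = 6.657*v^4 - 23.9597*v^3 + 26.37*v^2 - 7.8956*v - 3.2032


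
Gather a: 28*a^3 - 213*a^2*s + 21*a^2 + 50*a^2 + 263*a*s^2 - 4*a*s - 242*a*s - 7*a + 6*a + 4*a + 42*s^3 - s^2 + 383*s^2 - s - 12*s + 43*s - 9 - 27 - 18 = 28*a^3 + a^2*(71 - 213*s) + a*(263*s^2 - 246*s + 3) + 42*s^3 + 382*s^2 + 30*s - 54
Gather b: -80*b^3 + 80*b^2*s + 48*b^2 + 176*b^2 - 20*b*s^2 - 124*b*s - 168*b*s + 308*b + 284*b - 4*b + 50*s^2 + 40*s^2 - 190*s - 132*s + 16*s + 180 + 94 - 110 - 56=-80*b^3 + b^2*(80*s + 224) + b*(-20*s^2 - 292*s + 588) + 90*s^2 - 306*s + 108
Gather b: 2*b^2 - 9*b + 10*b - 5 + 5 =2*b^2 + b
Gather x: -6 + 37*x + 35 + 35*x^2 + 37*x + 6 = 35*x^2 + 74*x + 35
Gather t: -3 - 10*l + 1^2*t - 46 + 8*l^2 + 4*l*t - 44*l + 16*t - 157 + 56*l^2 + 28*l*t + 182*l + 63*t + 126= 64*l^2 + 128*l + t*(32*l + 80) - 80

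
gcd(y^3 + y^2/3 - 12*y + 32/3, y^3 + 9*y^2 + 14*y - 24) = y^2 + 3*y - 4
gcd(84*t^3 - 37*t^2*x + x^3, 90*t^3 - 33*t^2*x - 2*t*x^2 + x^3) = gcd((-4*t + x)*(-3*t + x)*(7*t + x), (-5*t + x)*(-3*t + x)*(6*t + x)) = -3*t + x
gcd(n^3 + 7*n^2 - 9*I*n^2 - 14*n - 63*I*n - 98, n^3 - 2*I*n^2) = n - 2*I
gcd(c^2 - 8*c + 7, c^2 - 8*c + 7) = c^2 - 8*c + 7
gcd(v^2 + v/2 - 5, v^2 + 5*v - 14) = v - 2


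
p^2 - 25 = (p - 5)*(p + 5)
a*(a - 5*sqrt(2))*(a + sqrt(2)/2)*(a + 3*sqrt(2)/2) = a^4 - 3*sqrt(2)*a^3 - 37*a^2/2 - 15*sqrt(2)*a/2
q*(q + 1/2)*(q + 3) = q^3 + 7*q^2/2 + 3*q/2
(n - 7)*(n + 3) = n^2 - 4*n - 21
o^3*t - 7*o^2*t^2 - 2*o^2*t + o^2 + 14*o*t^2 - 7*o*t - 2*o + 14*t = (o - 2)*(o - 7*t)*(o*t + 1)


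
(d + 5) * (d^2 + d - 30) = d^3 + 6*d^2 - 25*d - 150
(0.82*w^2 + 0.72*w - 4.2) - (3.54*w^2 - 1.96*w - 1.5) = -2.72*w^2 + 2.68*w - 2.7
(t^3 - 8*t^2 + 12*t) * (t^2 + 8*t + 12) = t^5 - 40*t^3 + 144*t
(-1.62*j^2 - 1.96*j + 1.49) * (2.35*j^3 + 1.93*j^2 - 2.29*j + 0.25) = -3.807*j^5 - 7.7326*j^4 + 3.4285*j^3 + 6.9591*j^2 - 3.9021*j + 0.3725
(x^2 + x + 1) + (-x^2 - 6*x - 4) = -5*x - 3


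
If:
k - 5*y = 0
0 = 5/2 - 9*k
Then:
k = 5/18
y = 1/18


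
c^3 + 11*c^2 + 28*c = c*(c + 4)*(c + 7)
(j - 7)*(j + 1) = j^2 - 6*j - 7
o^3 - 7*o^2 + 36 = (o - 6)*(o - 3)*(o + 2)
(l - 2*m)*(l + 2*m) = l^2 - 4*m^2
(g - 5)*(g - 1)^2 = g^3 - 7*g^2 + 11*g - 5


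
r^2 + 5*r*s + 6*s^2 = (r + 2*s)*(r + 3*s)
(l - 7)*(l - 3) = l^2 - 10*l + 21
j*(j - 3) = j^2 - 3*j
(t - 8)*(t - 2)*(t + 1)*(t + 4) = t^4 - 5*t^3 - 30*t^2 + 40*t + 64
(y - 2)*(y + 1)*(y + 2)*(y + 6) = y^4 + 7*y^3 + 2*y^2 - 28*y - 24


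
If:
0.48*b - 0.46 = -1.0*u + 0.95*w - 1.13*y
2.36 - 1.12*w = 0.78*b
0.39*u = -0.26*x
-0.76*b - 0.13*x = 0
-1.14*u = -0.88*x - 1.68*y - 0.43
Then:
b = 0.24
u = 0.93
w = 1.94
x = -1.40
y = 1.11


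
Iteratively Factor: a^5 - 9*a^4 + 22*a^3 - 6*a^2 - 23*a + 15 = (a + 1)*(a^4 - 10*a^3 + 32*a^2 - 38*a + 15) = (a - 1)*(a + 1)*(a^3 - 9*a^2 + 23*a - 15) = (a - 1)^2*(a + 1)*(a^2 - 8*a + 15) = (a - 5)*(a - 1)^2*(a + 1)*(a - 3)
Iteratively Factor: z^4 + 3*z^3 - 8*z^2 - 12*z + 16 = (z - 1)*(z^3 + 4*z^2 - 4*z - 16) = (z - 2)*(z - 1)*(z^2 + 6*z + 8) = (z - 2)*(z - 1)*(z + 4)*(z + 2)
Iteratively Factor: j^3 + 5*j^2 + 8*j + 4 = (j + 2)*(j^2 + 3*j + 2) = (j + 1)*(j + 2)*(j + 2)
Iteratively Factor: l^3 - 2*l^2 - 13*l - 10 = (l + 2)*(l^2 - 4*l - 5) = (l - 5)*(l + 2)*(l + 1)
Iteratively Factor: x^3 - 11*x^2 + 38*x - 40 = (x - 4)*(x^2 - 7*x + 10) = (x - 4)*(x - 2)*(x - 5)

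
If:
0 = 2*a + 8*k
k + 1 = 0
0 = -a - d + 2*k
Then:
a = 4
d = -6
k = -1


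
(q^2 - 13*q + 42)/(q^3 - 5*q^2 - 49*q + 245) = (q - 6)/(q^2 + 2*q - 35)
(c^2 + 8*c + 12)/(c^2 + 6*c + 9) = (c^2 + 8*c + 12)/(c^2 + 6*c + 9)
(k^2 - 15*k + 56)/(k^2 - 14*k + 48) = (k - 7)/(k - 6)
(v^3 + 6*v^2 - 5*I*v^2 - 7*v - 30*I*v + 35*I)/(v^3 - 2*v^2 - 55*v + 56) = (v - 5*I)/(v - 8)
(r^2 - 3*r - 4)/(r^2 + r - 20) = (r + 1)/(r + 5)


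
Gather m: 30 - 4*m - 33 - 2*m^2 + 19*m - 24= -2*m^2 + 15*m - 27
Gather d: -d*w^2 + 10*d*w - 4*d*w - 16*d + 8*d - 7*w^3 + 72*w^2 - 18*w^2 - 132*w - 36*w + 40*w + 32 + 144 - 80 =d*(-w^2 + 6*w - 8) - 7*w^3 + 54*w^2 - 128*w + 96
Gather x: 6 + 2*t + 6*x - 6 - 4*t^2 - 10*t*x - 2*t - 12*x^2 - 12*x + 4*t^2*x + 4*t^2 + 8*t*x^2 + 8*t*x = x^2*(8*t - 12) + x*(4*t^2 - 2*t - 6)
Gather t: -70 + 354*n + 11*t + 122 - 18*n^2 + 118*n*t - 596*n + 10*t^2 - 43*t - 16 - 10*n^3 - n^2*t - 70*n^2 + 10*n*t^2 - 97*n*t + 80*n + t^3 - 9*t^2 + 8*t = -10*n^3 - 88*n^2 - 162*n + t^3 + t^2*(10*n + 1) + t*(-n^2 + 21*n - 24) + 36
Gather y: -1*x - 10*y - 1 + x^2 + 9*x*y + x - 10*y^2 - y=x^2 - 10*y^2 + y*(9*x - 11) - 1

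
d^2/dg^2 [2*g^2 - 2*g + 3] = 4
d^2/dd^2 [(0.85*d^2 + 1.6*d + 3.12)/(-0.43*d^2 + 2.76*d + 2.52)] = (-2.60924*d^3 - 8.987688*d^2 + 11.814336*d - 42.834528)/(0.079507*d^6 - 1.530972*d^5 + 8.42886*d^4 - 3.08016*d^3 - 49.39704*d^2 - 52.581312*d - 16.003008)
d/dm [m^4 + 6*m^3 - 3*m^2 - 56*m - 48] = 4*m^3 + 18*m^2 - 6*m - 56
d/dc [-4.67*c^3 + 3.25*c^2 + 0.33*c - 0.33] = -14.01*c^2 + 6.5*c + 0.33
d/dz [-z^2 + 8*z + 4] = 8 - 2*z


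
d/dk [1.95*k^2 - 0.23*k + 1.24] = 3.9*k - 0.23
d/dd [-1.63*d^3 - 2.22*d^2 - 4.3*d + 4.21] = -4.89*d^2 - 4.44*d - 4.3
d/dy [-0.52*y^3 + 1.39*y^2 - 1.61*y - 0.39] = -1.56*y^2 + 2.78*y - 1.61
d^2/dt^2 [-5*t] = 0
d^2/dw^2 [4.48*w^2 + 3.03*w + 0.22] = 8.96000000000000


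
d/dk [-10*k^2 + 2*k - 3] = 2 - 20*k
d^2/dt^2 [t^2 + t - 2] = 2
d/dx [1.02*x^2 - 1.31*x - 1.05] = 2.04*x - 1.31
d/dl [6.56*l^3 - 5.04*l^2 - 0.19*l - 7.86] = 19.68*l^2 - 10.08*l - 0.19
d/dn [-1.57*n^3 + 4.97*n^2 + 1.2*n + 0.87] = -4.71*n^2 + 9.94*n + 1.2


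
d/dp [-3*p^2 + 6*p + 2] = 6 - 6*p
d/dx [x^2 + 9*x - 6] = 2*x + 9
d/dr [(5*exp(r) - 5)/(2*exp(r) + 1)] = 15*exp(r)/(2*exp(r) + 1)^2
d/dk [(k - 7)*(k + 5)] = 2*k - 2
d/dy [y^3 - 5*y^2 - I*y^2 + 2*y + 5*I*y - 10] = 3*y^2 - 10*y - 2*I*y + 2 + 5*I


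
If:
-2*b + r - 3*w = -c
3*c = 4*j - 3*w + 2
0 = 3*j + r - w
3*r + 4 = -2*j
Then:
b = -13*w/7 - 1/7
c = 10/7 - 3*w/7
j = 3*w/7 + 4/7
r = -2*w/7 - 12/7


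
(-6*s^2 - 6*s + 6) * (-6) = 36*s^2 + 36*s - 36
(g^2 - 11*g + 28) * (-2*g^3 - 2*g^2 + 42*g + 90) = -2*g^5 + 20*g^4 + 8*g^3 - 428*g^2 + 186*g + 2520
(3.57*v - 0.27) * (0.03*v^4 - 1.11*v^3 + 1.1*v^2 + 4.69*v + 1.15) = 0.1071*v^5 - 3.9708*v^4 + 4.2267*v^3 + 16.4463*v^2 + 2.8392*v - 0.3105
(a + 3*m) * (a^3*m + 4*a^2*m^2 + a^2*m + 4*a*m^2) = a^4*m + 7*a^3*m^2 + a^3*m + 12*a^2*m^3 + 7*a^2*m^2 + 12*a*m^3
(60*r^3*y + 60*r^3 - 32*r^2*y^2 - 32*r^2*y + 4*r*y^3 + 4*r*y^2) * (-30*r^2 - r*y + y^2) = -1800*r^5*y - 1800*r^5 + 900*r^4*y^2 + 900*r^4*y - 28*r^3*y^3 - 28*r^3*y^2 - 36*r^2*y^4 - 36*r^2*y^3 + 4*r*y^5 + 4*r*y^4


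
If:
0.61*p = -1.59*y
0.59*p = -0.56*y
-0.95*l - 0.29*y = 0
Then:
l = 0.00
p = 0.00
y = 0.00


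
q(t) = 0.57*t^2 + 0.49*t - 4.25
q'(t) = 1.14*t + 0.49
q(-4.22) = 3.83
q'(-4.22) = -4.32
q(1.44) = -2.36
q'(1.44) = 2.13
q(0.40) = -3.96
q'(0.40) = 0.95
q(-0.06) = -4.28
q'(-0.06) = 0.42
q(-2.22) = -2.53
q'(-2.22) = -2.04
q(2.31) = -0.08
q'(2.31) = 3.12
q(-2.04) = -2.88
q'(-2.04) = -1.84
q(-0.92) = -4.22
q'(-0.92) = -0.56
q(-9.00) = 37.51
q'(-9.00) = -9.77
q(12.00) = 83.71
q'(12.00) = 14.17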